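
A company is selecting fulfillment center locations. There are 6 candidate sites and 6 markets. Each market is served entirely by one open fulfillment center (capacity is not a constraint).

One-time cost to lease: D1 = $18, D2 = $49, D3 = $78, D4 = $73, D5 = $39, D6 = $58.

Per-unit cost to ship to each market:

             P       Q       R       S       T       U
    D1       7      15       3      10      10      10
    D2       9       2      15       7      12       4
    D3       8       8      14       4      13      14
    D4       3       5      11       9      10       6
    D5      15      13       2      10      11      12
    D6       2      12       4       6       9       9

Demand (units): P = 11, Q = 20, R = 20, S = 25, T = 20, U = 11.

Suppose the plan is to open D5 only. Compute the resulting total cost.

Each market is assigned to its cheapest site among the open ones.
{D5}: P→D5 15·11=165, Q→D5 13·20=260, R→D5 2·20=40, S→D5 10·25=250, T→D5 11·20=220, U→D5 12·11=132. Service 1067; fixed 39; total 1106.

Total cost: 1106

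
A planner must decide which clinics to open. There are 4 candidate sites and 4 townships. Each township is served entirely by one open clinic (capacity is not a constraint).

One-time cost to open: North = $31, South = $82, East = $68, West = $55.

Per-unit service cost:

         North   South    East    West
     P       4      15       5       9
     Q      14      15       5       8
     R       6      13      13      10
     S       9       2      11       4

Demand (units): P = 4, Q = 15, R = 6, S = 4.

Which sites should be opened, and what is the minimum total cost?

Open North and East; minimum total cost 262.

For any fixed open set, each township goes to its cheapest open site; total = fixed + service.
{North, East}: P→North 4·4=16, Q→East 5·15=75, R→North 6·6=36, S→North 9·4=36. Service 163; fixed 99; total 262.
{North, West}: service 188 + fixed 86 = 274
{East}: service 217 + fixed 68 = 285
{North, South, East, West}: service 135 + fixed 236 = 371
No other subset beats 262.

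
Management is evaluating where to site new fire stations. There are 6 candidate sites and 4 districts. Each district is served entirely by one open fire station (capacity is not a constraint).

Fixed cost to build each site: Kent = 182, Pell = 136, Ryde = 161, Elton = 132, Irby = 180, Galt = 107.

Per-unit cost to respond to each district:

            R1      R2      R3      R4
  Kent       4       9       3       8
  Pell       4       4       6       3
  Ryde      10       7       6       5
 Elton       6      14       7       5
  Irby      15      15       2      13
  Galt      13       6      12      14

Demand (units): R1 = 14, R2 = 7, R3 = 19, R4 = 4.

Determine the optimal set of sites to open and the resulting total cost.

For any fixed open set, each district goes to its cheapest open site; total = fixed + service.
{Pell}: R1→Pell 4·14=56, R2→Pell 4·7=28, R3→Pell 6·19=114, R4→Pell 3·4=12. Service 210; fixed 136; total 346.
{Kent}: service 208 + fixed 182 = 390
{Pell, Irby}: service 134 + fixed 316 = 450
{Kent, Pell, Ryde, Elton, Irby, Galt}: R1→Kent 4·14=56, R2→Pell 4·7=28, R3→Irby 2·19=38, R4→Pell 3·4=12. Service 134; fixed 898; total 1032.
No other subset beats 346.

Open Pell only; minimum total cost 346.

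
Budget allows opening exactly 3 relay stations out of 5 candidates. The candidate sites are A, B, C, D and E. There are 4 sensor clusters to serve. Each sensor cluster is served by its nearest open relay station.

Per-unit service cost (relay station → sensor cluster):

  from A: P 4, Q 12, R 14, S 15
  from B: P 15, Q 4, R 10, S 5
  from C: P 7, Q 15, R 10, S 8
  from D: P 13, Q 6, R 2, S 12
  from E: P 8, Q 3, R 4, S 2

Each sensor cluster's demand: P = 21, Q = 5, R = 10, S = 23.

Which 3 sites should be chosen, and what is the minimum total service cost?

Choose A, D and E; total service cost 165.

With exactly 3 open, each sensor cluster uses its cheapest among the chosen.
{A, D, E}: P→A 4·21=84, Q→E 3·5=15, R→D 2·10=20, S→E 2·23=46. Service cost 165.
{A, B, E}: service cost 185
{A, C, E}: service cost 185
Among all 10 size-3 choices, {A, D, E} is lowest.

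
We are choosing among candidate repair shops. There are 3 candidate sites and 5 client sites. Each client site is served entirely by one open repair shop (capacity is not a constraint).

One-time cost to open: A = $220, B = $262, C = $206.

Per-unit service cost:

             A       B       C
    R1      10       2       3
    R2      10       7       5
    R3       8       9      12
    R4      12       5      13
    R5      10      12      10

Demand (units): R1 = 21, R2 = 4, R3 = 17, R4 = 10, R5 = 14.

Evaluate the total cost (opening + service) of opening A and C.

Each client site is assigned to its cheapest site among the open ones.
{A, C}: R1→C 3·21=63, R2→C 5·4=20, R3→A 8·17=136, R4→A 12·10=120, R5→A 10·14=140. Service 479; fixed 426; total 905.

Total cost: 905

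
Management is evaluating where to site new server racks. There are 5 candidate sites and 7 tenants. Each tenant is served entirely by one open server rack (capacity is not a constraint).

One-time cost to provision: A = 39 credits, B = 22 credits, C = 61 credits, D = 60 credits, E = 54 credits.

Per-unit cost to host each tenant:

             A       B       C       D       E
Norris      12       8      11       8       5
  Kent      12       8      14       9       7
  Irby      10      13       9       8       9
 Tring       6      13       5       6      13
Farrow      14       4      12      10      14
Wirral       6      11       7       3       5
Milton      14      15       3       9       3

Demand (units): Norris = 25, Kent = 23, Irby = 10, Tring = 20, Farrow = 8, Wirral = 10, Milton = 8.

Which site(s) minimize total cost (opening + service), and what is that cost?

Open B, D and E; minimum total cost 708.

For any fixed open set, each tenant goes to its cheapest open site; total = fixed + service.
{B, D, E}: Norris→E 5·25=125, Kent→E 7·23=161, Irby→D 8·10=80, Tring→D 6·20=120, Farrow→B 4·8=32, Wirral→D 3·10=30, Milton→E 3·8=24. Service 572; fixed 136; total 708.
{A, B, E}: service 602 + fixed 115 = 717
{B, C, E}: Norris→E 5·25=125, Kent→E 7·23=161, Irby→C 9·10=90, Tring→C 5·20=100, Farrow→B 4·8=32, Wirral→E 5·10=50, Milton→C 3·8=24. Service 582; fixed 137; total 719.
{A, B, C, D, E}: service 552 + fixed 236 = 788
No other subset beats 708.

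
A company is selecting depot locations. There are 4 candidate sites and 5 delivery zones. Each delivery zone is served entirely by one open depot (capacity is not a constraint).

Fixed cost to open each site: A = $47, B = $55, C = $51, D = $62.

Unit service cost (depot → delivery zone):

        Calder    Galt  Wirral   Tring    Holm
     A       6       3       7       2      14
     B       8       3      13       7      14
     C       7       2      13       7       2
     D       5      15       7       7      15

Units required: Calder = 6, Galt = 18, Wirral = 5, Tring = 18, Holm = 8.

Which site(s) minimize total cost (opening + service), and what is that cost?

Open A and C; minimum total cost 257.

For any fixed open set, each delivery zone goes to its cheapest open site; total = fixed + service.
{A, C}: Calder→A 6·6=36, Galt→C 2·18=36, Wirral→A 7·5=35, Tring→A 2·18=36, Holm→C 2·8=16. Service 159; fixed 98; total 257.
{A, B, C}: service 159 + fixed 153 = 312
{A, C, D}: service 153 + fixed 160 = 313
{A, B, C, D}: Calder→D 5·6=30, Galt→C 2·18=36, Wirral→A 7·5=35, Tring→A 2·18=36, Holm→C 2·8=16. Service 153; fixed 215; total 368.
No other subset beats 257.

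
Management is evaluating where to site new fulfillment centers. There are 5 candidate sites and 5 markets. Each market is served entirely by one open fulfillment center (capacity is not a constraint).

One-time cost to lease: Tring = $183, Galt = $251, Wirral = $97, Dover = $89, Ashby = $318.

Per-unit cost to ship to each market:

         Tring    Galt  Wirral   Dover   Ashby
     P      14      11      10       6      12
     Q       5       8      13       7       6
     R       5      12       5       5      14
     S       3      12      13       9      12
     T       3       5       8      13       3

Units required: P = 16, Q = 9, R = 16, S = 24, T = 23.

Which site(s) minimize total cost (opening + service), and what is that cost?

For any fixed open set, each market goes to its cheapest open site; total = fixed + service.
{Tring, Dover}: P→Dover 6·16=96, Q→Tring 5·9=45, R→Tring 5·16=80, S→Tring 3·24=72, T→Tring 3·23=69. Service 362; fixed 272; total 634.
{Tring}: P→Tring 14·16=224, Q→Tring 5·9=45, R→Tring 5·16=80, S→Tring 3·24=72, T→Tring 3·23=69. Service 490; fixed 183; total 673.
{Tring, Wirral}: P→Wirral 10·16=160, Q→Tring 5·9=45, R→Tring 5·16=80, S→Tring 3·24=72, T→Tring 3·23=69. Service 426; fixed 280; total 706.
{Tring, Galt, Wirral, Dover, Ashby}: service 362 + fixed 938 = 1300
No other subset beats 634.

Open Tring and Dover; minimum total cost 634.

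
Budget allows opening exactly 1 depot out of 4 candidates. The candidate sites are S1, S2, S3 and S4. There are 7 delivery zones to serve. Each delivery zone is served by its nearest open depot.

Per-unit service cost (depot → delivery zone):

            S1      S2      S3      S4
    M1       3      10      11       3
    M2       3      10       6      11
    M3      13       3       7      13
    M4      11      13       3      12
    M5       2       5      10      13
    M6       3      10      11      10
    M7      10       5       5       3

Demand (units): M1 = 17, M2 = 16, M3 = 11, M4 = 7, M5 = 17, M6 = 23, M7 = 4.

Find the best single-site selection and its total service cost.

Choose S1 only; total service cost 462.

With exactly 1 open, each delivery zone uses its cheapest among the chosen.
{S1}: M1→S1 3·17=51, M2→S1 3·16=48, M3→S1 13·11=143, M4→S1 11·7=77, M5→S1 2·17=34, M6→S1 3·23=69, M7→S1 10·4=40. Service cost 462.
{S2}: service cost 789
{S3}: service cost 824
Among all 4 size-1 choices, {S1} is lowest.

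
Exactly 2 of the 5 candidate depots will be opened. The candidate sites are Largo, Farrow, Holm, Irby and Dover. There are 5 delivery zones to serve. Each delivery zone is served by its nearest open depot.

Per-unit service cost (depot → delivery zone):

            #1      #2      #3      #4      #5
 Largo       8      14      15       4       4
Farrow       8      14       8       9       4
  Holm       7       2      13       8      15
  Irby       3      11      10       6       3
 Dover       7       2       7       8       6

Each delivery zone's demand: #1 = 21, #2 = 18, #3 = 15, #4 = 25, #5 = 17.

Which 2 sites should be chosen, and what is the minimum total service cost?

Choose Irby and Dover; total service cost 405.

With exactly 2 open, each delivery zone uses its cheapest among the chosen.
{Irby, Dover}: #1→Irby 3·21=63, #2→Dover 2·18=36, #3→Dover 7·15=105, #4→Irby 6·25=150, #5→Irby 3·17=51. Service cost 405.
{Holm, Irby}: service cost 450
{Largo, Dover}: service cost 456
Among all 10 size-2 choices, {Irby, Dover} is lowest.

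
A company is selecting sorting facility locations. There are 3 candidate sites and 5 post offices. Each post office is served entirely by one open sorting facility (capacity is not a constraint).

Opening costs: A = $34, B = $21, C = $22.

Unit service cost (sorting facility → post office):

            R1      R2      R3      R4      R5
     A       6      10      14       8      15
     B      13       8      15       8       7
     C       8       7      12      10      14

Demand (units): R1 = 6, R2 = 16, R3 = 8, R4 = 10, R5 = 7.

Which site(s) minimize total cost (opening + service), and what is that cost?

Open B and C; minimum total cost 428.

For any fixed open set, each post office goes to its cheapest open site; total = fixed + service.
{B, C}: R1→C 8·6=48, R2→C 7·16=112, R3→C 12·8=96, R4→B 8·10=80, R5→B 7·7=49. Service 385; fixed 43; total 428.
{A, B, C}: R1→A 6·6=36, R2→C 7·16=112, R3→C 12·8=96, R4→A 8·10=80, R5→B 7·7=49. Service 373; fixed 77; total 450.
{A, B}: R1→A 6·6=36, R2→B 8·16=128, R3→A 14·8=112, R4→A 8·10=80, R5→B 7·7=49. Service 405; fixed 55; total 460.
{B}: R1→B 13·6=78, R2→B 8·16=128, R3→B 15·8=120, R4→B 8·10=80, R5→B 7·7=49. Service 455; fixed 21; total 476.
(All 7 nonempty subsets were checked; B and C is lowest.)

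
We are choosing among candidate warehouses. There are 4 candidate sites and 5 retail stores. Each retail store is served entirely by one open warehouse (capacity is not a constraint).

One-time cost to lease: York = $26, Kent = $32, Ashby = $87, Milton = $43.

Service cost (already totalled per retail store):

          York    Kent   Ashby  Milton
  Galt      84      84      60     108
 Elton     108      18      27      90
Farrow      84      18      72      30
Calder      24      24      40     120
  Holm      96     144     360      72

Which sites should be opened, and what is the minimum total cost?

For any fixed open set, each retail store goes to its cheapest open site; total = fixed + service.
{Kent, Milton}: Galt→Kent 84, Elton→Kent 18, Farrow→Kent 18, Calder→Kent 24, Holm→Milton 72. Service 216; fixed 75; total 291.
{York, Kent}: Galt→York 84, Elton→Kent 18, Farrow→Kent 18, Calder→York 24, Holm→York 96. Service 240; fixed 58; total 298.
{York, Kent, Milton}: service 216 + fixed 101 = 317
{York, Kent, Ashby, Milton}: Galt→Ashby 60, Elton→Kent 18, Farrow→Kent 18, Calder→York 24, Holm→Milton 72. Service 192; fixed 188; total 380.
No other subset beats 291.

Open Kent and Milton; minimum total cost 291.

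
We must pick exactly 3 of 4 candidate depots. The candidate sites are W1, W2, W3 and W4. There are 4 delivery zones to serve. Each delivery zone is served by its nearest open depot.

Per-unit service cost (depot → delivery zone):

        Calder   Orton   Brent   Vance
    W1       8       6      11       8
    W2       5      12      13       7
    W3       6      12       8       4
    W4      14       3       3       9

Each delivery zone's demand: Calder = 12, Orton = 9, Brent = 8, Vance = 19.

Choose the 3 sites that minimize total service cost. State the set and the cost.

With exactly 3 open, each delivery zone uses its cheapest among the chosen.
{W2, W3, W4}: Calder→W2 5·12=60, Orton→W4 3·9=27, Brent→W4 3·8=24, Vance→W3 4·19=76. Service cost 187.
{W1, W3, W4}: service cost 199
{W1, W2, W4}: service cost 244
Among all 4 size-3 choices, {W2, W3, W4} is lowest.

Choose W2, W3 and W4; total service cost 187.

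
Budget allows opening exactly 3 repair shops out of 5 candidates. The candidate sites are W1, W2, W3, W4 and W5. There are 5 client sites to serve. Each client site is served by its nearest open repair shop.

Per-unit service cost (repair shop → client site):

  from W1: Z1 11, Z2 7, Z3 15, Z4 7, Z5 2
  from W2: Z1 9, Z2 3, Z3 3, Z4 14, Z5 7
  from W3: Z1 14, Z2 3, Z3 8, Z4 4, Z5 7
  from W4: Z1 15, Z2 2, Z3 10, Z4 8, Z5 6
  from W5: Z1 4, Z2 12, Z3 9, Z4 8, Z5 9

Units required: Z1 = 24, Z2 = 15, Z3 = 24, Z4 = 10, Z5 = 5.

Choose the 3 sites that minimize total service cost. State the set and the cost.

With exactly 3 open, each client site uses its cheapest among the chosen.
{W2, W3, W5}: Z1→W5 4·24=96, Z2→W2 3·15=45, Z3→W2 3·24=72, Z4→W3 4·10=40, Z5→W2 7·5=35. Service cost 288.
{W1, W2, W5}: service cost 293
{W2, W4, W5}: service cost 308
Among all 10 size-3 choices, {W2, W3, W5} is lowest.

Choose W2, W3 and W5; total service cost 288.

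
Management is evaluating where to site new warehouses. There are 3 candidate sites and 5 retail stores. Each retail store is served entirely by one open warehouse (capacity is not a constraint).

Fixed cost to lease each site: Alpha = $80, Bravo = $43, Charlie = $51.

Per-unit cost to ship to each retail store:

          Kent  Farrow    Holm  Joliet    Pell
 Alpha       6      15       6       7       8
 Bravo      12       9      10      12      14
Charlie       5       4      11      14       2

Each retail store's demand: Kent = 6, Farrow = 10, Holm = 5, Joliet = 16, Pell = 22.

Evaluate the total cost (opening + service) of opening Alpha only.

Total cost: 584

Each retail store is assigned to its cheapest site among the open ones.
{Alpha}: Kent→Alpha 6·6=36, Farrow→Alpha 15·10=150, Holm→Alpha 6·5=30, Joliet→Alpha 7·16=112, Pell→Alpha 8·22=176. Service 504; fixed 80; total 584.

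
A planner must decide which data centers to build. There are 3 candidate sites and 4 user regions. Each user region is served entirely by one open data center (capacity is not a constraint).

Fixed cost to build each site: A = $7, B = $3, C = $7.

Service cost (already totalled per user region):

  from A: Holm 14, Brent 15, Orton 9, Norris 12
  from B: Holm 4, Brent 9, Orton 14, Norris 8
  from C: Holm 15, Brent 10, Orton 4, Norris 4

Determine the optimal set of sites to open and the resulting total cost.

Open B and C; minimum total cost 31.

For any fixed open set, each user region goes to its cheapest open site; total = fixed + service.
{B, C}: Holm→B 4, Brent→B 9, Orton→C 4, Norris→C 4. Service 21; fixed 10; total 31.
{A, B, C}: Holm→B 4, Brent→B 9, Orton→C 4, Norris→C 4. Service 21; fixed 17; total 38.
{B}: service 35 + fixed 3 = 38
No other subset beats 31.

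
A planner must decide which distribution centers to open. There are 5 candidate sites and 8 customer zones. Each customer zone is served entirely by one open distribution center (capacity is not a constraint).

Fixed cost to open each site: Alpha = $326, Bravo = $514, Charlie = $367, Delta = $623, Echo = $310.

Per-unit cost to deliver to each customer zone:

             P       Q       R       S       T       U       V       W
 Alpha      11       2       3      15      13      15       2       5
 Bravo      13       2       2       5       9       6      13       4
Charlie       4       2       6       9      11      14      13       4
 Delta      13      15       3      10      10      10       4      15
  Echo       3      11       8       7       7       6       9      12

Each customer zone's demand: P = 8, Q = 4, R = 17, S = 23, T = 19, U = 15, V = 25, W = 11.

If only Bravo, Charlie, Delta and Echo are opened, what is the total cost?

Total cost: 2362

Each customer zone is assigned to its cheapest site among the open ones.
{Bravo, Charlie, Delta, Echo}: P→Echo 3·8=24, Q→Bravo 2·4=8, R→Bravo 2·17=34, S→Bravo 5·23=115, T→Echo 7·19=133, U→Bravo 6·15=90, V→Delta 4·25=100, W→Bravo 4·11=44. Service 548; fixed 1814; total 2362.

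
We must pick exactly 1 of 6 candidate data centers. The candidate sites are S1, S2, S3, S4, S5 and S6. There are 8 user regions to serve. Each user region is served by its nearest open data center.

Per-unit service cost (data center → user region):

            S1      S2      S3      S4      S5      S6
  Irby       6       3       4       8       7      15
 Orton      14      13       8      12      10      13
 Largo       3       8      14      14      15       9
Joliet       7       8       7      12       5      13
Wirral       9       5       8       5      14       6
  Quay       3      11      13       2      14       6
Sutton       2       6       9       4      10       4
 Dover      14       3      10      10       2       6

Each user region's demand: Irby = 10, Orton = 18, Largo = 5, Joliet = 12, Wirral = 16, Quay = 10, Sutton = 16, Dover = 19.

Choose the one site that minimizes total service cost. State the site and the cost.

Choose S2 only; total service cost 743.

With exactly 1 open, each user region uses its cheapest among the chosen.
{S2}: Irby→S2 3·10=30, Orton→S2 13·18=234, Largo→S2 8·5=40, Joliet→S2 8·12=96, Wirral→S2 5·16=80, Quay→S2 11·10=110, Sutton→S2 6·16=96, Dover→S2 3·19=57. Service cost 743.
{S4}: service cost 864
{S1}: service cost 883
Among all 6 size-1 choices, {S2} is lowest.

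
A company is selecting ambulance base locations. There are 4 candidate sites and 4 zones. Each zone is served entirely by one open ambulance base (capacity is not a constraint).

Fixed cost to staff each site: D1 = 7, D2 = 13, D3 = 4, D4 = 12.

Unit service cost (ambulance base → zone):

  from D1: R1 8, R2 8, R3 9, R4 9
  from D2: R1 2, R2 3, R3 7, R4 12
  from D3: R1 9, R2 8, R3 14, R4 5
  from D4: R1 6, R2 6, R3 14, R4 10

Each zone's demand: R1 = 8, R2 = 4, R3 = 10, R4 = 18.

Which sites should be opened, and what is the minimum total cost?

Open D2 and D3; minimum total cost 205.

For any fixed open set, each zone goes to its cheapest open site; total = fixed + service.
{D2, D3}: R1→D2 2·8=16, R2→D2 3·4=12, R3→D2 7·10=70, R4→D3 5·18=90. Service 188; fixed 17; total 205.
{D1, D2, D3}: service 188 + fixed 24 = 212
{D2, D3, D4}: service 188 + fixed 29 = 217
{D1, D2, D3, D4}: service 188 + fixed 36 = 224
No other subset beats 205.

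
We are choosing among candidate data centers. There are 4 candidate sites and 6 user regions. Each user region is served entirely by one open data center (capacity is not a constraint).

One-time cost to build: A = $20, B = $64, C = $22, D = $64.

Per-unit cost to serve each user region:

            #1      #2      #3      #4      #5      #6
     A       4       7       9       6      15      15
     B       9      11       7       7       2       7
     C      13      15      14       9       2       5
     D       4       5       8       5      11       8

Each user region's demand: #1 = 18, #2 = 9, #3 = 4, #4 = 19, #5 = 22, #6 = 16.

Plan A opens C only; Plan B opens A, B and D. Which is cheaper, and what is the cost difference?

Plan B is cheaper by 198.

Plan A: {C}: #1→C 13·18=234, #2→C 15·9=135, #3→C 14·4=56, #4→C 9·19=171, #5→C 2·22=44, #6→C 5·16=80. Service 720; fixed 22; total 742.
Plan B: {A, B, D}: #1→A 4·18=72, #2→D 5·9=45, #3→B 7·4=28, #4→D 5·19=95, #5→B 2·22=44, #6→B 7·16=112. Service 396; fixed 148; total 544.
Difference: |742 − 544| = 198.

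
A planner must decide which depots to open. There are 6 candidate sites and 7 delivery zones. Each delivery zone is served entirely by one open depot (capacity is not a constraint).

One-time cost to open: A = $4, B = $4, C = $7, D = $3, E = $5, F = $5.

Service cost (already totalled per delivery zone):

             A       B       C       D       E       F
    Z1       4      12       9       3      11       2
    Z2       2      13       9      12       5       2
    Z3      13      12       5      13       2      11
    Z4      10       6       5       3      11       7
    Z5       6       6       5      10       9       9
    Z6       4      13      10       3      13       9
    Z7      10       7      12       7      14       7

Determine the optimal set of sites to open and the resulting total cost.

Open A, D and E; minimum total cost 38.

For any fixed open set, each delivery zone goes to its cheapest open site; total = fixed + service.
{A, D, E}: Z1→D 3, Z2→A 2, Z3→E 2, Z4→D 3, Z5→A 6, Z6→D 3, Z7→D 7. Service 26; fixed 12; total 38.
{D, E}: service 32 + fixed 8 = 40
{B, D, E}: service 29 + fixed 12 = 41
{A, B, C, D, E, F}: service 24 + fixed 28 = 52
No other subset beats 38.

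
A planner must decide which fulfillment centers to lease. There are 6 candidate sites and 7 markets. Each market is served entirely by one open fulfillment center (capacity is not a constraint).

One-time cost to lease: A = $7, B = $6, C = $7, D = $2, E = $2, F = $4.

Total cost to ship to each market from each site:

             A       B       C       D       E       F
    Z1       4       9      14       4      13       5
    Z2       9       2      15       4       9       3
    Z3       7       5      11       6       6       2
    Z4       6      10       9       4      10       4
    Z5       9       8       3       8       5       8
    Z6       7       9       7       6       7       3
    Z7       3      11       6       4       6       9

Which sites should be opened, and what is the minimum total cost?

Open D, E and F; minimum total cost 33.

For any fixed open set, each market goes to its cheapest open site; total = fixed + service.
{D, E, F}: Z1→D 4, Z2→F 3, Z3→F 2, Z4→D 4, Z5→E 5, Z6→F 3, Z7→D 4. Service 25; fixed 8; total 33.
{D, F}: Z1→D 4, Z2→F 3, Z3→F 2, Z4→D 4, Z5→D 8, Z6→F 3, Z7→D 4. Service 28; fixed 6; total 34.
{E, F}: service 28 + fixed 6 = 34
{A, B, C, D, E, F}: Z1→A 4, Z2→B 2, Z3→F 2, Z4→D 4, Z5→C 3, Z6→F 3, Z7→A 3. Service 21; fixed 28; total 49.
No other subset beats 33.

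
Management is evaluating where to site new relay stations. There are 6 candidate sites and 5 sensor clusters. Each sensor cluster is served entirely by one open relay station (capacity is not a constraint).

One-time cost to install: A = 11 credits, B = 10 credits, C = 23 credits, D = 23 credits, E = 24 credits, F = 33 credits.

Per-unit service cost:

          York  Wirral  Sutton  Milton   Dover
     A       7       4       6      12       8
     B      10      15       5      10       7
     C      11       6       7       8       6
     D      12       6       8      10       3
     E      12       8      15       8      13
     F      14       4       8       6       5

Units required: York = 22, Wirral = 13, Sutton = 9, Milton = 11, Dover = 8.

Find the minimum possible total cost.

For any fixed open set, each sensor cluster goes to its cheapest open site; total = fixed + service.
{A, F}: York→A 7·22=154, Wirral→A 4·13=52, Sutton→A 6·9=54, Milton→F 6·11=66, Dover→F 5·8=40. Service 366; fixed 44; total 410.
{A, B, F}: York→A 7·22=154, Wirral→A 4·13=52, Sutton→B 5·9=45, Milton→F 6·11=66, Dover→F 5·8=40. Service 357; fixed 54; total 411.
{A, D, F}: service 350 + fixed 67 = 417
{A, B, C, D, E, F}: York→A 7·22=154, Wirral→A 4·13=52, Sutton→B 5·9=45, Milton→F 6·11=66, Dover→D 3·8=24. Service 341; fixed 124; total 465.
No other subset beats 410.

Minimum total cost: 410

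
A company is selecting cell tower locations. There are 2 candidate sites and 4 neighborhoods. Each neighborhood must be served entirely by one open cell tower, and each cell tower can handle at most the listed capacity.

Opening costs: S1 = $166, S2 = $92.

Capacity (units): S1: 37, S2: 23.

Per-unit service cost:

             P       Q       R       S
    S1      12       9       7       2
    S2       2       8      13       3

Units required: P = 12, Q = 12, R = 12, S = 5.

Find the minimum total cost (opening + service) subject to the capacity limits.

Minimum total cost: 484

Open {S1, S2}: P→S2 2·12=24, Q→S1 9·12=108, R→S1 7·12=84, S→S1 2·5=10.
Loads: S1 carries 29/37, S2 carries 12/23. Service 226; fixed 258; total 484.
Next best feasible plan costs 489.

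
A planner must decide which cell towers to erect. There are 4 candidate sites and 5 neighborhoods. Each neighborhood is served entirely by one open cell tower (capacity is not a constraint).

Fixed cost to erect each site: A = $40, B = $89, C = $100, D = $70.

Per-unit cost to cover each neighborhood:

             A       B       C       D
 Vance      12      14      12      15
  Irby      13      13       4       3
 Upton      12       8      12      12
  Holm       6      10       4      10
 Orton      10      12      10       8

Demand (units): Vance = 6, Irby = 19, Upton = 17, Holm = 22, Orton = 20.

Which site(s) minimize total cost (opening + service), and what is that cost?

Open A and D; minimum total cost 735.

For any fixed open set, each neighborhood goes to its cheapest open site; total = fixed + service.
{A, D}: Vance→A 12·6=72, Irby→D 3·19=57, Upton→A 12·17=204, Holm→A 6·22=132, Orton→D 8·20=160. Service 625; fixed 110; total 735.
{C}: Vance→C 12·6=72, Irby→C 4·19=76, Upton→C 12·17=204, Holm→C 4·22=88, Orton→C 10·20=200. Service 640; fixed 100; total 740.
{C, D}: Vance→C 12·6=72, Irby→D 3·19=57, Upton→C 12·17=204, Holm→C 4·22=88, Orton→D 8·20=160. Service 581; fixed 170; total 751.
{A, B, C, D}: service 513 + fixed 299 = 812
No other subset beats 735.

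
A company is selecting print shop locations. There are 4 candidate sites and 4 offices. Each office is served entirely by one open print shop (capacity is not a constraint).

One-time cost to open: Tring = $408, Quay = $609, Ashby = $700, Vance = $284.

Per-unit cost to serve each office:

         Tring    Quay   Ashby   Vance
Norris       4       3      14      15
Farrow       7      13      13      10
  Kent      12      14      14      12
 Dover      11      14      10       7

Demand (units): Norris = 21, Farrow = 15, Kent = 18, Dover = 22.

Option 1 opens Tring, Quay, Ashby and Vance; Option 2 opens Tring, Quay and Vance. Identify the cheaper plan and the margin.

Option 2 is cheaper by 700.

Option 1: {Tring, Quay, Ashby, Vance}: Norris→Quay 3·21=63, Farrow→Tring 7·15=105, Kent→Tring 12·18=216, Dover→Vance 7·22=154. Service 538; fixed 2001; total 2539.
Option 2: {Tring, Quay, Vance}: Norris→Quay 3·21=63, Farrow→Tring 7·15=105, Kent→Tring 12·18=216, Dover→Vance 7·22=154. Service 538; fixed 1301; total 1839.
Difference: |2539 − 1839| = 700.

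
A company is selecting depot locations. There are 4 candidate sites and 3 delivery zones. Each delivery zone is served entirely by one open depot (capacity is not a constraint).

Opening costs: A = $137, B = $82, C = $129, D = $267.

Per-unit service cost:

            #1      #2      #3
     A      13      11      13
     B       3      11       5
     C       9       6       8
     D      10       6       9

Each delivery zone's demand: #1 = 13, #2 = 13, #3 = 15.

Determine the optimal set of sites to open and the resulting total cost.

Open B only; minimum total cost 339.

For any fixed open set, each delivery zone goes to its cheapest open site; total = fixed + service.
{B}: #1→B 3·13=39, #2→B 11·13=143, #3→B 5·15=75. Service 257; fixed 82; total 339.
{B, C}: service 192 + fixed 211 = 403
{C}: service 315 + fixed 129 = 444
{A, B, C, D}: service 192 + fixed 615 = 807
No other subset beats 339.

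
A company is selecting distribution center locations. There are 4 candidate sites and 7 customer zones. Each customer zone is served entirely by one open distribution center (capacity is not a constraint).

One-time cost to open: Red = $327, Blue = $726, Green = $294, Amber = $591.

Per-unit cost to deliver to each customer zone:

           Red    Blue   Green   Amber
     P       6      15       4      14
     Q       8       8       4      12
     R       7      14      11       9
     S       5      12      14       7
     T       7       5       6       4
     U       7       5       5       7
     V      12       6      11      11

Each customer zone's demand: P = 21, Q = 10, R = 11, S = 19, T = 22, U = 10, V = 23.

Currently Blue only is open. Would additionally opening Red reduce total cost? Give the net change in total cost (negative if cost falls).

Current service cost with {Blue}: 1075.
Adding Red: each customer zone re-picks its cheapest; new service cost 676, saving 399.
Extra fixed cost: 327. Net change = 327 − 399 = -72.
(Totals: 1801 → 1729.)

Yes — net change −72 (cost falls by 72).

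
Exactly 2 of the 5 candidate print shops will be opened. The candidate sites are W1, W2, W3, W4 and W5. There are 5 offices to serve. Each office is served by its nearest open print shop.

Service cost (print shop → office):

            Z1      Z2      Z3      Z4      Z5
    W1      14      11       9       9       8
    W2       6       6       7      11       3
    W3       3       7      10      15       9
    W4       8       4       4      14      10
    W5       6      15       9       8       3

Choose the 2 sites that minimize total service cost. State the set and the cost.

With exactly 2 open, each office uses its cheapest among the chosen.
{W4, W5}: Z1→W5 6, Z2→W4 4, Z3→W4 4, Z4→W5 8, Z5→W5 3. Service cost 25.
{W2, W4}: service cost 28
{W2, W3}: service cost 30
Among all 10 size-2 choices, {W4, W5} is lowest.

Choose W4 and W5; total service cost 25.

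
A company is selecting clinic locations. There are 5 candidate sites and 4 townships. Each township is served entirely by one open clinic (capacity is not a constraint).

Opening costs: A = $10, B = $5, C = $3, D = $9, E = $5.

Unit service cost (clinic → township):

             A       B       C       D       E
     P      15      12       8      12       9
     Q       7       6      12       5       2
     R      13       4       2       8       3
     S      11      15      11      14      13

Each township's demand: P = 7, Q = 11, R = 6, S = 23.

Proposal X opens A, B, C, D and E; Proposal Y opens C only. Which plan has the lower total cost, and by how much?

Proposal X is cheaper by 81.

Proposal X: {A, B, C, D, E}: P→C 8·7=56, Q→E 2·11=22, R→C 2·6=12, S→A 11·23=253. Service 343; fixed 32; total 375.
Proposal Y: {C}: P→C 8·7=56, Q→C 12·11=132, R→C 2·6=12, S→C 11·23=253. Service 453; fixed 3; total 456.
Difference: |375 − 456| = 81.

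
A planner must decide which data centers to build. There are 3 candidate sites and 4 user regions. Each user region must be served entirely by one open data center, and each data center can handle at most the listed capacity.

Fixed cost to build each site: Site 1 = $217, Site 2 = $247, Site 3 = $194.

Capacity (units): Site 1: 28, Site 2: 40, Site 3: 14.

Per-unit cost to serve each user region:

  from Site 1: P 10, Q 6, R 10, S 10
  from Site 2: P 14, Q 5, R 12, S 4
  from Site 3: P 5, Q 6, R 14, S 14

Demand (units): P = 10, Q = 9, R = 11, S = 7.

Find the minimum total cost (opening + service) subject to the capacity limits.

Minimum total cost: 592

Open {Site 2}: P→Site 2 14·10=140, Q→Site 2 5·9=45, R→Site 2 12·11=132, S→Site 2 4·7=28.
Loads: Site 2 carries 37/40. Service 345; fixed 247; total 592.
Next best feasible plan costs 695.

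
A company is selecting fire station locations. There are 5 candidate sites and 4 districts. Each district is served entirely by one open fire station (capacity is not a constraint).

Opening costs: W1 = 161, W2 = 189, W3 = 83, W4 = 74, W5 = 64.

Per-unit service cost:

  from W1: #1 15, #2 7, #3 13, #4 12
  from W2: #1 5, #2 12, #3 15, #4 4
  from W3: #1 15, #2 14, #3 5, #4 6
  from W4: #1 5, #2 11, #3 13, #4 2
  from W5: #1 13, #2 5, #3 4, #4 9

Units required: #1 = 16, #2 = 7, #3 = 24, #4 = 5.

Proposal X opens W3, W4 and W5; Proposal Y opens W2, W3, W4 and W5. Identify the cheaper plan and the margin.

Proposal X: {W3, W4, W5}: #1→W4 5·16=80, #2→W5 5·7=35, #3→W5 4·24=96, #4→W4 2·5=10. Service 221; fixed 221; total 442.
Proposal Y: {W2, W3, W4, W5}: #1→W2 5·16=80, #2→W5 5·7=35, #3→W5 4·24=96, #4→W4 2·5=10. Service 221; fixed 410; total 631.
Difference: |442 − 631| = 189.

Proposal X is cheaper by 189.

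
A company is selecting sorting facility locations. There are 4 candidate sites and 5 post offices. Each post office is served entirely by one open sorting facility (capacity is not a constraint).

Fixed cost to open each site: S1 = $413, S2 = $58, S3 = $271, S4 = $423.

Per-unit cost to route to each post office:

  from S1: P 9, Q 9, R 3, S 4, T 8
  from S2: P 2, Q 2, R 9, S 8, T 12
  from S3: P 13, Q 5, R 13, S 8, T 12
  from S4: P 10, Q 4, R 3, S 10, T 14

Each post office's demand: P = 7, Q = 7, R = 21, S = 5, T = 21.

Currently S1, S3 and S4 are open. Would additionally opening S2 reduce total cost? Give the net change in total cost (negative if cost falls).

Current service cost with {S1, S3, S4}: 342.
Adding S2: each post office re-picks its cheapest; new service cost 279, saving 63.
Extra fixed cost: 58. Net change = 58 − 63 = -5.
(Totals: 1449 → 1444.)

Yes — net change −5 (cost falls by 5).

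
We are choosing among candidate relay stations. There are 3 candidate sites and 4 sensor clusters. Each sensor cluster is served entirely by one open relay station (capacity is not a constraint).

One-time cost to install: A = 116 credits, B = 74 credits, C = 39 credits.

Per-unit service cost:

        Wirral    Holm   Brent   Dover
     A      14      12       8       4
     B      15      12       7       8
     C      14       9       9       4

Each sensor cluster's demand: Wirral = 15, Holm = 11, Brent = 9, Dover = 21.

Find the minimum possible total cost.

Minimum total cost: 513

For any fixed open set, each sensor cluster goes to its cheapest open site; total = fixed + service.
{C}: Wirral→C 14·15=210, Holm→C 9·11=99, Brent→C 9·9=81, Dover→C 4·21=84. Service 474; fixed 39; total 513.
{B, C}: service 456 + fixed 113 = 569
{A}: service 498 + fixed 116 = 614
{A, B, C}: service 456 + fixed 229 = 685
No other subset beats 513.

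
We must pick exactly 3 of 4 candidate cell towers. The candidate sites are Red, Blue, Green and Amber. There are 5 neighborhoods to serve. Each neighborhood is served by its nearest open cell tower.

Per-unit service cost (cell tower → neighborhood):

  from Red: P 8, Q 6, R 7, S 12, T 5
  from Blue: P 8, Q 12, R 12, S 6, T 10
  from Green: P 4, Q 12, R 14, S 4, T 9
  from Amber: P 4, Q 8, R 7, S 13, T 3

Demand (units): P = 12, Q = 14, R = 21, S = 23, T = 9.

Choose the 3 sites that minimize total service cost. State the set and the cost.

Choose Red, Green and Amber; total service cost 398.

With exactly 3 open, each neighborhood uses its cheapest among the chosen.
{Red, Green, Amber}: P→Green 4·12=48, Q→Red 6·14=84, R→Red 7·21=147, S→Green 4·23=92, T→Amber 3·9=27. Service cost 398.
{Red, Blue, Green}: service cost 416
{Blue, Green, Amber}: service cost 426
Among all 4 size-3 choices, {Red, Green, Amber} is lowest.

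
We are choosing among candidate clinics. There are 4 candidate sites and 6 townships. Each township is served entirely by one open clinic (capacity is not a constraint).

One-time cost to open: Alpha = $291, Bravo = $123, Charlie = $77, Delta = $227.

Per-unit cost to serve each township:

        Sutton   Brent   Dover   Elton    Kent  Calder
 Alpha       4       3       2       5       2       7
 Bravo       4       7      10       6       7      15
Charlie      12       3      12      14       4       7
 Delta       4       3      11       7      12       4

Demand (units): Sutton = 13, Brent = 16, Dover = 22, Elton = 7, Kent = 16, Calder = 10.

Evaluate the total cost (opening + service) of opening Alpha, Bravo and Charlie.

Total cost: 772

Each township is assigned to its cheapest site among the open ones.
{Alpha, Bravo, Charlie}: Sutton→Alpha 4·13=52, Brent→Alpha 3·16=48, Dover→Alpha 2·22=44, Elton→Alpha 5·7=35, Kent→Alpha 2·16=32, Calder→Alpha 7·10=70. Service 281; fixed 491; total 772.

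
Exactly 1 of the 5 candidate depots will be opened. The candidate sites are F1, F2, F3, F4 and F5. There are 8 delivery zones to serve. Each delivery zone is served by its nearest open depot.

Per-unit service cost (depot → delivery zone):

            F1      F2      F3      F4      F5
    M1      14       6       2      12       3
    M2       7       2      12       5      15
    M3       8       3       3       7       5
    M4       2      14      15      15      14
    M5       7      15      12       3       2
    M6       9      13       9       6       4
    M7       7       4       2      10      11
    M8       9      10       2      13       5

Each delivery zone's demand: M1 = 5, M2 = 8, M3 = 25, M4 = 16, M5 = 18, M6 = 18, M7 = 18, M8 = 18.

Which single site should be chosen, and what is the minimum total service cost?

Choose F3 only; total service cost 871.

With exactly 1 open, each delivery zone uses its cheapest among the chosen.
{F3}: M1→F3 2·5=10, M2→F3 12·8=96, M3→F3 3·25=75, M4→F3 15·16=240, M5→F3 12·18=216, M6→F3 9·18=162, M7→F3 2·18=36, M8→F3 2·18=36. Service cost 871.
{F5}: service cost 880
{F1}: service cost 934
Among all 5 size-1 choices, {F3} is lowest.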